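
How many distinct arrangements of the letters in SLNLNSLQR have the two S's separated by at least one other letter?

There are 9!/(3!·2!·2!) = 15120 arrangements of SLNLNSLQR in total.
Arrangements with the S's together: treat SS as one letter, giving (8)!/(3!·2!) = 3360.
Subtracting, 15120 − 3360 = 11760 arrangements keep the S's apart.

11760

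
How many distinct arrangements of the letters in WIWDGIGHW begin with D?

Fix D in the first position and arrange the remaining 8 letters.
Those 8 letters have G appearing twice, I appearing twice, and W appearing 3 times, giving (8)!/(3!·2!·2!) = 1680.

1680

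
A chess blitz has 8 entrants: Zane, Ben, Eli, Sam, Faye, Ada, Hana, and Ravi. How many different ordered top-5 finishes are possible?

There are 8 choices for 1st place, 7 for 2nd, and so on down to 4 for position 5.
That gives 8 × 7 × 6 × 5 × 4 = 6720.

6720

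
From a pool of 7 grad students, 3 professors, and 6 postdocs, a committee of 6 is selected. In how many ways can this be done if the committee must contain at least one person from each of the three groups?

With no constraint there are C(16,6) = 8008 possible selections.
Subtract selections that omit an entire group: no grad students → C(9,6) = 84; no professors → C(13,6) = 1716; no postdocs → C(10,6) = 210.
Add back selections omitting two groups (i.e. drawn from a single group): C(7,6) + C(3,6) + C(6,6) = 8.
By inclusion–exclusion: 8008 − 2010 + 8 = 6006.

6006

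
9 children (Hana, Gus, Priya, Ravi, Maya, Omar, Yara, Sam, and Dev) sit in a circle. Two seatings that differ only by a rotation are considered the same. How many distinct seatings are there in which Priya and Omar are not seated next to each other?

30240

All circular seatings of 9 people number (8)! = 40320.
Those with Priya next to Omar: fuse the pair into one unit and seat 8 units around a circle — 2·(7)! = 10080.
Subtracting, 40320 − 10080 = 30240.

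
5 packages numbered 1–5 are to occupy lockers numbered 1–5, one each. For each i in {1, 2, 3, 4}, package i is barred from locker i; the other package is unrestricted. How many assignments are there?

53

Let Aᵢ (for 1 ≤ i ≤ 4) be the placements that put package i in its forbidden locker. Any j of these fix j positions, leaving (5−j)! ways to fill the rest, and there are C(4,j) ways to pick which j.
By inclusion–exclusion, the number of valid placements is Σ_{j=0}^{4} (−1)^j C(4,j)·(5−j)!.
Computing: 120 − 96 + 36 − 8 + 1 = 53.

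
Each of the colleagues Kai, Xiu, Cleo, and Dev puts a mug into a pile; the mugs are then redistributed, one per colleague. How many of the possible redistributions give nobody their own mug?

9

Count assignments avoiding every fixed point. For any j of the 4 colleagues fixed to their own mug, the other 4−j can be arranged in (4−j)! ways.
By inclusion–exclusion this is Σ_{j=0}^{4} (−1)^j C(4,j)·(4−j)!.
Computing: 24 − 24 + 12 − 4 + 1 = 9.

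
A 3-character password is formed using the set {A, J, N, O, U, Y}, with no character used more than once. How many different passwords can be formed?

120

This is a permutation of 3 out of 6: P(6,3) = 6!/3!.
6 × 5 × 4 = 120.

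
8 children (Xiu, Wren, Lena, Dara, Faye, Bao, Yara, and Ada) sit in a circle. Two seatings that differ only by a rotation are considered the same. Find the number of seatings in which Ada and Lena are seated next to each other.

1440

Treat {Ada, Lena} as one unit (2 internal orders) and seat the resulting 7 units around the table: (6)! circular arrangements.
So 2 × (6)! = 2 × 720 = 1440.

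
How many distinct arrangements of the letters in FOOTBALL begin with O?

With the first slot taken by O, it remains to arrange the other 7 letters (FOTBALL).
Those 7 letters have L appearing twice, giving (7)!/(2!) = 2520.

2520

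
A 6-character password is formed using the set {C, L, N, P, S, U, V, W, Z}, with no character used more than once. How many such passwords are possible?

This is a permutation of 6 out of 9: P(9,6) = 9!/3!.
That product is 9 × 8 × 7 × 6 × 5 × 4 = 60480.

60480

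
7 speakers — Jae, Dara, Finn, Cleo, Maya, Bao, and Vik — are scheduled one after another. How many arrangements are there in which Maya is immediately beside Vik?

Place the 5 others and the Maya-Vik pair as 6 objects in a line; the pair has 2 internal arrangements.
So the count is 2·(6)! = 1440.

1440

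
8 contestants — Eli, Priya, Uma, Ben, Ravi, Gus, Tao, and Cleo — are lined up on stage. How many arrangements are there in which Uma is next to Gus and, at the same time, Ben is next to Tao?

2880

Treat {Uma,Gus} as one block (2 orders) and {Ben,Tao} as another (2 orders).
That leaves 6 units to arrange: 2 × 2 × 6! = 4 × 720 = 2880.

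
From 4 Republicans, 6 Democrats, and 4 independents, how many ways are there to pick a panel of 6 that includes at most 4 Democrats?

2954

Split by how many Democrats are chosen (0 through 4).
Sum: C(6,0)·C(8,6) + C(6,1)·C(8,5) + C(6,2)·C(8,4) + C(6,3)·C(8,3) + C(6,4)·C(8,2) = 28 + 336 + 1050 + 1120 + 420 = 2954.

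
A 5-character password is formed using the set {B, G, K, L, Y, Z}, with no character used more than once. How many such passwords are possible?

720

Choose and order 5 of the 6 symbols: the first character has 6 options, the next 5, and so on down to 2.
That product is 6 × 5 × 4 × 3 × 2 = 720.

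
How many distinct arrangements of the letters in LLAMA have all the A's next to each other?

Treat the 2 copies of A as a single block. The multiset to arrange is then {AA, L, L, M}, 4 items in all.
That gives (4)!/(2!) = 12 arrangements.

12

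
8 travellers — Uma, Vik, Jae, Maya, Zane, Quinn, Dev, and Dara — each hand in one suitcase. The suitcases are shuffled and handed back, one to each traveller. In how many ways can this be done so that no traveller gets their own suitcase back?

Count assignments avoiding every fixed point. For any j of the 8 travellers fixed to their own suitcase, the other 8−j can be arranged in (8−j)! ways.
By inclusion–exclusion this is Σ_{j=0}^{8} (−1)^j C(8,j)·(8−j)!.
Computing: 40320 − 40320 + 20160 − 6720 + 1680 − 336 + 56 − 8 + 1 = 14833.

14833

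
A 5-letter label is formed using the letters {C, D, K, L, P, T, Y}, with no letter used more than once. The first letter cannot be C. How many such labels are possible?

The first letter has 7−1 = 6 choices (anything except C).
The remaining 4 letters are filled from the other 6 symbols without repetition: 6 × 5 × 4 × 3 = 360.
Total: 6 × 360 = 2160.

2160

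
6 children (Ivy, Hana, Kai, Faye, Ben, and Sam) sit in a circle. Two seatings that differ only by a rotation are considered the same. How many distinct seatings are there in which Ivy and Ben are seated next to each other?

Treat {Ivy, Ben} as one unit (2 internal orders) and seat the resulting 5 units around the table: (4)! circular arrangements.
So 2 × (4)! = 2 × 24 = 48.

48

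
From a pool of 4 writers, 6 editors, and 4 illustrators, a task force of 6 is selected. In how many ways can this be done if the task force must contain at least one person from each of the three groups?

2556

Total 6-person selections from all 14: C(14,6) = 3003.
Selections missing a whole group: no writers → C(10,6) = 210; no editors → C(8,6) = 28; no illustrators → C(10,6) = 210.
Add back selections omitting two groups (i.e. drawn from a single group): C(4,6) + C(6,6) + C(4,6) = 1.
By inclusion–exclusion: 3003 − 448 + 1 = 2556.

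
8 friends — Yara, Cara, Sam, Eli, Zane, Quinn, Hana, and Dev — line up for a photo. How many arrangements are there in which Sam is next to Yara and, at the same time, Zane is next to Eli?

2880

Treat {Sam,Yara} as one block (2 orders) and {Zane,Eli} as another (2 orders).
That leaves 6 units to arrange: 2 × 2 × 6! = 4 × 720 = 2880.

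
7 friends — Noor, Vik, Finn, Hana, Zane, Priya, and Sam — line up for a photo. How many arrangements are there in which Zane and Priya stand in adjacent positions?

Place the 5 others and the Zane-Priya pair as 6 objects in a line; the pair has 2 internal arrangements.
That gives 2 × 6! = 2 × 720 = 1440.

1440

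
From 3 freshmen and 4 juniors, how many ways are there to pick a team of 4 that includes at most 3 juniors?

Split by how many juniors are chosen (0 through 3).
Sum: C(4,0)·C(3,4) + C(4,1)·C(3,3) + C(4,2)·C(3,2) + C(4,3)·C(3,1) = 0 + 4 + 18 + 12 = 34.

34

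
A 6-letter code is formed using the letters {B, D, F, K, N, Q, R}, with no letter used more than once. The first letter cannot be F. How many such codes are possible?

The first letter has 7−1 = 6 choices (anything except F).
The remaining 5 letters are filled from the other 6 symbols without repetition: 6 × 5 × 4 × 3 × 2 = 720.
Total: 6 × 720 = 4320.

4320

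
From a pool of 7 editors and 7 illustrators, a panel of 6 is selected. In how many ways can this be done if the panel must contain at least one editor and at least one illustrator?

2989

Unrestricted: C(14,6) = 3003 ways to pick any 6 of the 14.
Selections missing a whole group: no editors → C(7,6) = 7; no illustrators → C(7,6) = 7.
Both groups omitted at once is impossible, so 3003 − 14 = 2989.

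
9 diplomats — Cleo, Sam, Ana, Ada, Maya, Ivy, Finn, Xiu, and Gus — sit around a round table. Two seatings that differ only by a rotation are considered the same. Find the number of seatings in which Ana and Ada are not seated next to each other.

Without the restriction there are (8)! = 40320 seatings.
Seatings with Ana beside Ada: treat them as a block with 2 internal orders, giving 2 × (7)! = 10080.
Subtracting, 40320 − 10080 = 30240.

30240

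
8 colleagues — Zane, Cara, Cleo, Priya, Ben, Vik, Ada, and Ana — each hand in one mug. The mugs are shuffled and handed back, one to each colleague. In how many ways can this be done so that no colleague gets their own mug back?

This is the derangement count D_8: permutations of 8 items with no fixed point.
By inclusion–exclusion this is Σ_{j=0}^{8} (−1)^j C(8,j)·(8−j)!.
Computing: 40320 − 40320 + 20160 − 6720 + 1680 − 336 + 56 − 8 + 1 = 14833.

14833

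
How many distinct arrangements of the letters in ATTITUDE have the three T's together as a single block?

720

Treat the 3 copies of T as a single block. The multiset to arrange is then {TTT, A, D, E, I, U}, 6 items in all.
All 6 items are distinct, so there are (6)! = 720 arrangements.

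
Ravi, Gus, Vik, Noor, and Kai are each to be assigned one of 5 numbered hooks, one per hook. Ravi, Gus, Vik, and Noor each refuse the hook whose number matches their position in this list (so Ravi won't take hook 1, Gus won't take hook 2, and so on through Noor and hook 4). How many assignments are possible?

53

Let Aᵢ (for 1 ≤ i ≤ 4) be the placements that put person i in their forbidden hook. Any j of these fix j positions, leaving (5−j)! ways to fill the rest, and there are C(4,j) ways to pick which j.
By inclusion–exclusion, the number of valid placements is Σ_{j=0}^{4} (−1)^j C(4,j)·(5−j)!.
Computing: 120 − 96 + 36 − 8 + 1 = 53.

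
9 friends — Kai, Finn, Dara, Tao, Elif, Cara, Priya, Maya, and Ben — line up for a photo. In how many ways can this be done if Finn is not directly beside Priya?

282240

There are 9! = 362880 arrangements in all. If Finn and Priya are adjacent, merging them into one block gives 2·(8)! = 80640 arrangements.
Complementary counting: 362880 − 80640 = 282240.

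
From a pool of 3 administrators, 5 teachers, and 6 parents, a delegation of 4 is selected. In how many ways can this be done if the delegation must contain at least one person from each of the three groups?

Total 4-person selections from all 14: C(14,4) = 1001.
Selections missing a whole group: no administrators → C(11,4) = 330; no teachers → C(9,4) = 126; no parents → C(8,4) = 70.
Add back selections omitting two groups (i.e. drawn from a single group): C(3,4) + C(5,4) + C(6,4) = 20.
By inclusion–exclusion: 1001 − 526 + 20 = 495.

495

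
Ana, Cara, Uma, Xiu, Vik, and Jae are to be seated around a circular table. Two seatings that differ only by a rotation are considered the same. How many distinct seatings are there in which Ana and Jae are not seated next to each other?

Without the restriction there are (5)! = 120 seatings.
Those with Ana next to Jae: fuse the pair into one unit and seat 5 units around a circle — 2·(4)! = 48.
Subtracting, 120 − 48 = 72.

72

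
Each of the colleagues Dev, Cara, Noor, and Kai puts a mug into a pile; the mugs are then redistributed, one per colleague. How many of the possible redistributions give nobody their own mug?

This is the derangement count D_4: permutations of 4 items with no fixed point.
By inclusion–exclusion this is Σ_{j=0}^{4} (−1)^j C(4,j)·(4−j)!.
Computing: 24 − 24 + 12 − 4 + 1 = 9.

9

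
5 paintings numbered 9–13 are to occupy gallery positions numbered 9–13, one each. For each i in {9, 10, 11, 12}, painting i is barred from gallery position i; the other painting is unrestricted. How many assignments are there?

Let Aᵢ (for 9 ≤ i ≤ 12) be the placements that put painting i in its forbidden gallery position. Any j of these fix j positions, leaving (5−j)! ways to fill the rest, and there are C(4,j) ways to pick which j.
By inclusion–exclusion, the number of valid placements is Σ_{j=0}^{4} (−1)^j C(4,j)·(5−j)!.
Computing: 120 − 96 + 36 − 8 + 1 = 53.

53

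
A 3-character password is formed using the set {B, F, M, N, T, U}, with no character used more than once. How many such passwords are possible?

120

With no repetition, fill the 3 characters in order: 6 choices, then 5, down to 4.
That product is 6 × 5 × 4 = 120.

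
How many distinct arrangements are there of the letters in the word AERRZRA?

The 7 letters of AERRZRA have repeats: A appearing twice and R appearing 3 times.
The number of distinct arrangements is 7!/(3!·2!) = 5040/12 = 420.

420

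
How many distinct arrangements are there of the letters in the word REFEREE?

105

The 7 letters of REFEREE have repeats: E appearing 4 times and R appearing twice.
Dividing 7! = 5040 by 4!·2! = 48 for the repeated letters gives 105.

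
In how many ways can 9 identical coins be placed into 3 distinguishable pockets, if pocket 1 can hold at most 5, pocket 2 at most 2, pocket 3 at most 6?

12

By stars and bars, unrestricted non-negative solutions to x_1+…+x_3 = 9 number C(9+2,2) = 55.
Subtract solutions that violate a single cap (substitute x_i' = x_i − (cap_i+1)): x_1 ≥ 6 gives C(5,2) = 10; x_2 ≥ 3 gives C(8,2) = 28; x_3 ≥ 7 gives C(4,2) = 6. Together 44.
Add back pairs where two caps are both exceeded: 1 + 0 + 0 = 1.
By inclusion–exclusion the count is 55 − 44 + 1 = 12.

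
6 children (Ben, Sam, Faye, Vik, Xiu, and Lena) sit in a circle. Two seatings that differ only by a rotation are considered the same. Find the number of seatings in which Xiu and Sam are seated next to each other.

Treat {Xiu, Sam} as one unit (2 internal orders) and seat the resulting 5 units around the table: (4)! circular arrangements.
So 2 × (4)! = 2 × 24 = 48.

48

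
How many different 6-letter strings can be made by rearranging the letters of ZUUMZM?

90

ZUUMZM has 6 letters with M appearing twice, U appearing twice, and Z appearing twice.
Dividing 6! = 720 by 2!·2!·2! = 8 for the repeated letters gives 90.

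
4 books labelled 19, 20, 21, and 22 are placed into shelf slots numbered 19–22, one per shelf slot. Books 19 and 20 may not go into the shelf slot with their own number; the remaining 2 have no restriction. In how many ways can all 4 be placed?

Let Aᵢ (for i ∈ {19, 20}) be the placements that put book i in its forbidden shelf slot. Any j of these fix j positions, leaving (4−j)! ways to fill the rest, and there are C(2,j) ways to pick which j.
By inclusion–exclusion, the number of valid placements is Σ_{j=0}^{2} (−1)^j C(2,j)·(4−j)!.
Computing: 24 − 12 + 2 = 14.

14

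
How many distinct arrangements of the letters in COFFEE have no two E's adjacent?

120

There are 6!/(2!·2!) = 180 arrangements of COFFEE in total.
If the two E's are adjacent, glue them into one block, leaving 5 items to arrange: (5)!/(2!) = 60 ways.
Hence 180 − 60 = 120.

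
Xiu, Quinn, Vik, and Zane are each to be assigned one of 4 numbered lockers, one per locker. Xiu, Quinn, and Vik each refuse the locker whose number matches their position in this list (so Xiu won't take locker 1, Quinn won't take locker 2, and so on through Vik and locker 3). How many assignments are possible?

Let Aᵢ (for i ∈ {1, 2, 3}) be the placements that put person i in their forbidden locker. Any j of these fix j positions, leaving (4−j)! ways to fill the rest, and there are C(3,j) ways to pick which j.
By inclusion–exclusion, the number of valid placements is Σ_{j=0}^{3} (−1)^j C(3,j)·(4−j)!.
Computing: 24 − 18 + 6 − 1 = 11.

11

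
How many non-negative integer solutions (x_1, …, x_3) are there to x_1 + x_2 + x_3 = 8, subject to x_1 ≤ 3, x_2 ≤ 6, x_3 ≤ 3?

13

Without the upper bounds there are C(10,2) = 45 ways to split 8 among 3 variables.
Subtract solutions that violate a single cap (substitute x_i' = x_i − (cap_i+1)): x_1 ≥ 4 gives C(6,2) = 15; x_2 ≥ 7 gives C(3,2) = 3; x_3 ≥ 4 gives C(6,2) = 15. Together 33.
Add back pairs where two caps are both exceeded: 0 + 1 + 0 = 1.
By inclusion–exclusion the count is 45 − 33 + 1 = 13.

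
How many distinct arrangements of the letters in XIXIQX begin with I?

20

With the first slot taken by I, it remains to arrange the other 5 letters (XXIQX).
Those 5 letters have X appearing 3 times, giving (5)!/(3!) = 20.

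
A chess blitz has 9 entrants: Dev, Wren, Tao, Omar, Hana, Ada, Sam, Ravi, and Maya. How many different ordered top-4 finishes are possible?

3024

There are 9 choices for 1st place, 8 for 2nd, and so on down to 6 for position 4.
That gives 9 × 8 × 7 × 6 = 3024.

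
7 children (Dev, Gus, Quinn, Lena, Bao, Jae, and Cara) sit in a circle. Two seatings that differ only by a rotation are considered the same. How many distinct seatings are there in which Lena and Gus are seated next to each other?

240

Treat {Lena, Gus} as one unit (2 internal orders) and seat the resulting 6 units around the table: (5)! circular arrangements.
So 2 × (5)! = 2 × 120 = 240.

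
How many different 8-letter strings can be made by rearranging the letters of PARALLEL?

3360

Letter multiplicities in PARALLEL: A×2, E×1, L×3, P×1, R×1.
Dividing 8! = 40320 by 3!·2! = 12 for the repeated letters gives 3360.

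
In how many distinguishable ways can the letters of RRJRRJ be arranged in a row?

15

The 6 letters of RRJRRJ have repeats: J appearing twice and R appearing 4 times.
Dividing 6! = 720 by 4!·2! = 48 for the repeated letters gives 15.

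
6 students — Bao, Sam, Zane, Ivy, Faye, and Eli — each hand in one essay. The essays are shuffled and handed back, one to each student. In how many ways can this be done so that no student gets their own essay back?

This is the derangement count D_6: permutations of 6 items with no fixed point.
By inclusion–exclusion this is Σ_{j=0}^{6} (−1)^j C(6,j)·(6−j)!.
Computing: 720 − 720 + 360 − 120 + 30 − 6 + 1 = 265.

265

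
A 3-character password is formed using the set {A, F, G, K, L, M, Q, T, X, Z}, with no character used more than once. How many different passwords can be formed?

720

Choose and order 3 of the 10 symbols: the first character has 10 options, the next 9, then 8.
That product is 10 × 9 × 8 = 720.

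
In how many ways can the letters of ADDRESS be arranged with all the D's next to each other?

Treat the 2 copies of D as a single block. The multiset to arrange is then {DD, A, E, R, S, S}, 6 items in all.
That gives (6)!/(2!) = 360 arrangements.

360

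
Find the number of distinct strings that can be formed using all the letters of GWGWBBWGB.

Letter multiplicities in GWGWBBWGB: B×3, G×3, W×3.
The number of distinct arrangements is 9!/(3!·3!·3!) = 362880/216 = 1680.

1680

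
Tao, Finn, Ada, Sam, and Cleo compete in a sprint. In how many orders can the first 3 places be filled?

60

This is an ordered selection of 3 from 5: P(5,3).
That gives 5 × 4 × 3 = 60.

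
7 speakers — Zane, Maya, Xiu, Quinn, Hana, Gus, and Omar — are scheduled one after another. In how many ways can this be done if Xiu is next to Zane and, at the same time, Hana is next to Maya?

480

Treat {Xiu,Zane} as one block (2 orders) and {Hana,Maya} as another (2 orders).
That leaves 5 units to arrange: 2 × 2 × 5! = 4 × 120 = 480.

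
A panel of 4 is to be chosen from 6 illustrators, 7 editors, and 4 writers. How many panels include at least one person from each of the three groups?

1176

Unrestricted: C(17,4) = 2380 ways to pick any 4 of the 17.
Subtract selections that omit an entire group: no illustrators → C(11,4) = 330; no editors → C(10,4) = 210; no writers → C(13,4) = 715.
Add back selections omitting two groups (i.e. drawn from a single group): C(6,4) + C(7,4) + C(4,4) = 51.
By inclusion–exclusion: 2380 − 1255 + 51 = 1176.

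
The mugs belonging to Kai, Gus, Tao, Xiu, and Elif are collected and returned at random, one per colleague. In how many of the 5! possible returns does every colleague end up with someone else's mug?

44

Let Aᵢ be the assignments in which colleague i gets their own mug. We want the size of the complement of A₁∪…∪A_5.
By inclusion–exclusion this is Σ_{j=0}^{5} (−1)^j C(5,j)·(5−j)!.
Computing: 120 − 120 + 60 − 20 + 5 − 1 = 44.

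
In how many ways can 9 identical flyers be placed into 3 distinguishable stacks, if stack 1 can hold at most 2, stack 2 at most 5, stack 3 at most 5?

9

Without the upper bounds there are C(11,2) = 55 ways to split 9 among 3 stacks.
Subtract solutions that violate a single cap (substitute x_i' = x_i − (cap_i+1)): x_1 ≥ 3 gives C(8,2) = 28; x_2 ≥ 6 gives C(5,2) = 10; x_3 ≥ 6 gives C(5,2) = 10. Together 48.
Add back pairs where two caps are both exceeded: 1 + 1 + 0 = 2.
By inclusion–exclusion the count is 55 − 48 + 2 = 9.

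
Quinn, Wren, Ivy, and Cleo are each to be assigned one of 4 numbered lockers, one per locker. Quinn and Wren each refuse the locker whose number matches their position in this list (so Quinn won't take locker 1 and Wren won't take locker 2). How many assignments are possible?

14

Let Aᵢ (for i ∈ {1, 2}) be the placements that put person i in their forbidden locker. Any j of these fix j positions, leaving (4−j)! ways to fill the rest, and there are C(2,j) ways to pick which j.
By inclusion–exclusion, the number of valid placements is Σ_{j=0}^{2} (−1)^j C(2,j)·(4−j)!.
Computing: 24 − 12 + 2 = 14.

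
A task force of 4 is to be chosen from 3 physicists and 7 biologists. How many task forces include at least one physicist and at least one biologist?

175

Unrestricted: C(10,4) = 210 ways to pick any 4 of the 10.
Subtract selections that omit an entire group: no physicists → C(7,4) = 35; no biologists → C(3,4) = 0.
Both groups omitted at once is impossible, so 210 − 35 = 175.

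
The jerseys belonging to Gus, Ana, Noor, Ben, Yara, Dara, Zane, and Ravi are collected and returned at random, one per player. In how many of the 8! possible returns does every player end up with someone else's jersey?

14833

Count assignments avoiding every fixed point. For any j of the 8 players fixed to their old jersey, the other 8−j can be arranged in (8−j)! ways.
By inclusion–exclusion this is Σ_{j=0}^{8} (−1)^j C(8,j)·(8−j)!.
Computing: 40320 − 40320 + 20160 − 6720 + 1680 − 336 + 56 − 8 + 1 = 14833.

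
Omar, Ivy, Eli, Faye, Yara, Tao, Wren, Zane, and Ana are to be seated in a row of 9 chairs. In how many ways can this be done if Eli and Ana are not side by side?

There are 9! = 362880 arrangements in all. If Eli and Ana are adjacent, merging them into one block gives 2·(8)! = 80640 arrangements.
So 362880 − 80640 = 282240 arrangements keep them apart.

282240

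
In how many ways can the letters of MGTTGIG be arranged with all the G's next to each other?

60

Treat the 3 copies of G as a single block. The multiset to arrange is then {GGG, I, M, T, T}, 5 items in all.
That gives (5)!/(2!) = 60 arrangements.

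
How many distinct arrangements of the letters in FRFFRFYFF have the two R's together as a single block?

56

Treat the 2 copies of R as a single block. The multiset to arrange is then {RR, F, F, F, F, F, F, Y}, 8 items in all.
That gives (8)!/(6!) = 56 arrangements.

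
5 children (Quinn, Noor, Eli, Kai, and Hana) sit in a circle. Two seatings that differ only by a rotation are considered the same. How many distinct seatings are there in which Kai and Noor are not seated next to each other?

All circular seatings of 5 people number (4)! = 24.
Those with Kai next to Noor: fuse the pair into one unit and seat 4 units around a circle — 2·(3)! = 12.
Subtracting, 24 − 12 = 12.

12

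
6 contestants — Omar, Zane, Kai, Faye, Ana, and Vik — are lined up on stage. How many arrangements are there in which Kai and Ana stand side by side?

Treat {Kai, Ana} as a single unit. There are 5 units to order, and the pair itself can be ordered 2 ways.
So the count is 2·(5)! = 240.

240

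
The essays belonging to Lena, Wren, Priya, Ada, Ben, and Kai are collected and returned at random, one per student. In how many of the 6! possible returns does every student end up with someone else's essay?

Count assignments avoiding every fixed point. For any j of the 6 students fixed to their own essay, the other 6−j can be arranged in (6−j)! ways.
By inclusion–exclusion this is Σ_{j=0}^{6} (−1)^j C(6,j)·(6−j)!.
Computing: 720 − 720 + 360 − 120 + 30 − 6 + 1 = 265.

265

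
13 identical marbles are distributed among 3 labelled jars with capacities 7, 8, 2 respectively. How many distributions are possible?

Without the upper bounds there are C(15,2) = 105 ways to split 13 among 3 jars.
Subtract solutions that violate a single cap (substitute x_i' = x_i − (cap_i+1)): x_1 ≥ 8 gives C(7,2) = 21; x_2 ≥ 9 gives C(6,2) = 15; x_3 ≥ 3 gives C(12,2) = 66. Together 102.
Add back pairs where two caps are both exceeded: 0 + 6 + 3 = 9.
By inclusion–exclusion the count is 105 − 102 + 9 = 12.

12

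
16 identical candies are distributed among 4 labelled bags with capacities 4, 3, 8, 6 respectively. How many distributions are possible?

51

By stars and bars, unrestricted non-negative solutions to x_1+…+x_4 = 16 number C(16+3,3) = 969.
Subtract solutions that violate a single cap (substitute x_i' = x_i − (cap_i+1)): x_1 ≥ 5 gives C(14,3) = 364; x_2 ≥ 4 gives C(15,3) = 455; x_3 ≥ 9 gives C(10,3) = 120; x_4 ≥ 7 gives C(12,3) = 220. Together 1159.
Add back pairs where two caps are both exceeded: 120 + 10 + 35 + 20 + 56 + 1 = 242.
Subtract triples: 0 + 1 + 0 + 0 = 1.
By inclusion–exclusion the count is 969 − 1159 + 242 − 1 = 51.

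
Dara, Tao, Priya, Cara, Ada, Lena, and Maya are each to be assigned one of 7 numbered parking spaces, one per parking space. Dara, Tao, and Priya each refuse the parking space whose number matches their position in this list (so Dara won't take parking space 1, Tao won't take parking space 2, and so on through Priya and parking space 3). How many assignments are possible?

Let Aᵢ (for i ∈ {1, 2, 3}) be the placements that put person i in their forbidden parking space. Any j of these fix j positions, leaving (7−j)! ways to fill the rest, and there are C(3,j) ways to pick which j.
By inclusion–exclusion, the number of valid placements is Σ_{j=0}^{3} (−1)^j C(3,j)·(7−j)!.
Computing: 5040 − 2160 + 360 − 24 = 3216.

3216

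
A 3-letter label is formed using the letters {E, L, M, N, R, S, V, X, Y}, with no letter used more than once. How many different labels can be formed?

Choose and order 3 of the 9 symbols: the first letter has 9 options, the next 8, then 7.
That product is 9 × 8 × 7 = 504.

504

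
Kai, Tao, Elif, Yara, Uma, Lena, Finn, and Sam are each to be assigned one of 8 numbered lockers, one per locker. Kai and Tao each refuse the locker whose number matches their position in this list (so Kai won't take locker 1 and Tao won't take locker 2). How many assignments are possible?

Let Aᵢ (for i ∈ {1, 2}) be the placements that put person i in their forbidden locker. Any j of these fix j positions, leaving (8−j)! ways to fill the rest, and there are C(2,j) ways to pick which j.
By inclusion–exclusion, the number of valid placements is Σ_{j=0}^{2} (−1)^j C(2,j)·(8−j)!.
Computing: 40320 − 10080 + 720 = 30960.

30960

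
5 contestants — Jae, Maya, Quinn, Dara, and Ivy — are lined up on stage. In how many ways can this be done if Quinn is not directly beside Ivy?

There are 5! = 120 arrangements in all. If Quinn and Ivy are adjacent, merging them into one block gives 2·(4)! = 48 arrangements.
So 120 − 48 = 72 arrangements keep them apart.

72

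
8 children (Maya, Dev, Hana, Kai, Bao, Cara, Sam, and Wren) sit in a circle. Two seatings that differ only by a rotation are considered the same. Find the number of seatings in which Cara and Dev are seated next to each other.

Glue Cara and Dev into a block (2 internal orders). Seating 7 units around a circle gives (6)! arrangements.
So 2 × (6)! = 2 × 720 = 1440.

1440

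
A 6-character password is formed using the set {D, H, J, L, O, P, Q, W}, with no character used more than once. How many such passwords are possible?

20160

Choose and order 6 of the 8 symbols: the first character has 8 options, the next 7, and so on down to 3.
8 × 7 × 6 × 5 × 4 × 3 = 20160.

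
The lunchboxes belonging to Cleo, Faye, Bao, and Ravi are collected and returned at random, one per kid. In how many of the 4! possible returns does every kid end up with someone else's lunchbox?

Let Aᵢ be the assignments in which kid i gets their own lunchbox. We want the size of the complement of A₁∪…∪A_4.
By inclusion–exclusion this is Σ_{j=0}^{4} (−1)^j C(4,j)·(4−j)!.
Computing: 24 − 24 + 12 − 4 + 1 = 9.

9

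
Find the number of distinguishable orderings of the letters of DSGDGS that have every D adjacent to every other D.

Treat the 2 copies of D as a single block. The multiset to arrange is then {DD, G, G, S, S}, 5 items in all.
That gives (5)!/(2!·2!) = 30 arrangements.

30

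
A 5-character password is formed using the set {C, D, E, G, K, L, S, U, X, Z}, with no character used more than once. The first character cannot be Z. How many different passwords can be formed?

27216

The first character has 10−1 = 9 choices (anything except Z).
The remaining 4 characters are filled from the other 9 symbols without repetition: 9 × 8 × 7 × 6 = 3024.
Total: 9 × 3024 = 27216.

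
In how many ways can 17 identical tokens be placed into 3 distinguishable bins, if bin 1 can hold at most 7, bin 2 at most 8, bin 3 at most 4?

6

Ignoring the caps, the number of non-negative solutions to x_1+…+x_3 = 17 is C(19,2) = 171.
Subtract solutions that violate a single cap (substitute x_i' = x_i − (cap_i+1)): x_1 ≥ 8 gives C(11,2) = 55; x_2 ≥ 9 gives C(10,2) = 45; x_3 ≥ 5 gives C(14,2) = 91. Together 191.
Add back pairs where two caps are both exceeded: 1 + 15 + 10 = 26.
By inclusion–exclusion the count is 171 − 191 + 26 = 6.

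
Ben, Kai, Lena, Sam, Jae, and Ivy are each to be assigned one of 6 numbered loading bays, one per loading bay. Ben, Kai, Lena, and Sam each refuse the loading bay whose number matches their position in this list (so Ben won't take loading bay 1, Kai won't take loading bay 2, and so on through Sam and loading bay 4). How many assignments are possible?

Let Aᵢ (for 1 ≤ i ≤ 4) be the placements that put person i in their forbidden loading bay. Any j of these fix j positions, leaving (6−j)! ways to fill the rest, and there are C(4,j) ways to pick which j.
By inclusion–exclusion, the number of valid placements is Σ_{j=0}^{4} (−1)^j C(4,j)·(6−j)!.
Computing: 720 − 480 + 144 − 24 + 2 = 362.

362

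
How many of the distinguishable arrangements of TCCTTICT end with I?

With the last slot taken by I, it remains to arrange the other 7 letters (TCCTTCT).
Those 7 letters have C appearing 3 times and T appearing 4 times, giving (7)!/(4!·3!) = 35.

35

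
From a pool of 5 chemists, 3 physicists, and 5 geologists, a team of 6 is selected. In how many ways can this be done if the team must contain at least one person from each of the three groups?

1450

Total 6-person selections from all 13: C(13,6) = 1716.
Selections missing a whole group: no chemists → C(8,6) = 28; no physicists → C(10,6) = 210; no geologists → C(8,6) = 28.
Add back selections omitting two groups (i.e. drawn from a single group): C(5,6) + C(3,6) + C(5,6) = 0.
By inclusion–exclusion: 1716 − 266 + 0 = 1450.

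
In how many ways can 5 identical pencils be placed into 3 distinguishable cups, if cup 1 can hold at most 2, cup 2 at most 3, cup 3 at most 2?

6

By stars and bars, unrestricted non-negative solutions to x_1+…+x_3 = 5 number C(5+2,2) = 21.
Subtract solutions that violate a single cap (substitute x_i' = x_i − (cap_i+1)): x_1 ≥ 3 gives C(4,2) = 6; x_2 ≥ 4 gives C(3,2) = 3; x_3 ≥ 3 gives C(4,2) = 6. Together 15.
No two caps can be exceeded simultaneously, so the pair terms are all 0.
By inclusion–exclusion the count is 21 − 15 + 0 = 6.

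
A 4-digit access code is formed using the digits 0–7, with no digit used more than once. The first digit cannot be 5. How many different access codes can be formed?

1470

The first digit has 8−1 = 7 choices (anything except 5).
The remaining 3 digits are filled from the other 7 symbols without repetition: 7 × 6 × 5 = 210.
Total: 7 × 210 = 1470.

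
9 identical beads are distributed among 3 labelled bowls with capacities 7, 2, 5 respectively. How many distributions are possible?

Without the upper bounds there are C(11,2) = 55 ways to split 9 among 3 bowls.
Subtract solutions that violate a single cap (substitute x_i' = x_i − (cap_i+1)): x_1 ≥ 8 gives C(3,2) = 3; x_2 ≥ 3 gives C(8,2) = 28; x_3 ≥ 6 gives C(5,2) = 10. Together 41.
Add back pairs where two caps are both exceeded: 0 + 0 + 1 = 1.
By inclusion–exclusion the count is 55 − 41 + 1 = 15.

15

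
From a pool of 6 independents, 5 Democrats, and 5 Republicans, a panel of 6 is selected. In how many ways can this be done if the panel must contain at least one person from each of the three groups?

6875

Unrestricted: C(16,6) = 8008 ways to pick any 6 of the 16.
Subtract selections that omit an entire group: no independents → C(10,6) = 210; no Democrats → C(11,6) = 462; no Republicans → C(11,6) = 462.
Add back selections omitting two groups (i.e. drawn from a single group): C(6,6) + C(5,6) + C(5,6) = 1.
By inclusion–exclusion: 8008 − 1134 + 1 = 6875.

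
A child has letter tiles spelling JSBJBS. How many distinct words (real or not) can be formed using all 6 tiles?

90

Letter multiplicities in JSBJBS: B×2, J×2, S×2.
The number of distinct arrangements is 6!/(2!·2!·2!) = 720/8 = 90.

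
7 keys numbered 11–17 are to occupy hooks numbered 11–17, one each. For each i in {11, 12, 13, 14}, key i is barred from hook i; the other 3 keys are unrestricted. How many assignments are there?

2790

Let Aᵢ (for 11 ≤ i ≤ 14) be the placements that put key i in its forbidden hook. Any j of these fix j positions, leaving (7−j)! ways to fill the rest, and there are C(4,j) ways to pick which j.
By inclusion–exclusion, the number of valid placements is Σ_{j=0}^{4} (−1)^j C(4,j)·(7−j)!.
Computing: 5040 − 2880 + 720 − 96 + 6 = 2790.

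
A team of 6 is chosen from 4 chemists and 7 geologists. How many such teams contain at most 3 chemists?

Split by how many chemists are chosen (0 through 3).
Sum: C(4,0)·C(7,6) + C(4,1)·C(7,5) + C(4,2)·C(7,4) + C(4,3)·C(7,3) = 7 + 84 + 210 + 140 = 441.

441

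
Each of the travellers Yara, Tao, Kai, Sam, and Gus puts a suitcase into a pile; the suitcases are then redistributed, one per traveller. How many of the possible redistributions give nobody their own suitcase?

44

Let Aᵢ be the assignments in which traveller i gets their own suitcase. We want the size of the complement of A₁∪…∪A_5.
By inclusion–exclusion this is Σ_{j=0}^{5} (−1)^j C(5,j)·(5−j)!.
Computing: 120 − 120 + 60 − 20 + 5 − 1 = 44.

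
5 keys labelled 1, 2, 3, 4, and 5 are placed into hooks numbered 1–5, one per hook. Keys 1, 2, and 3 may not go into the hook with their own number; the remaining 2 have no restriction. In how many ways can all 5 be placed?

Let Aᵢ (for i ∈ {1, 2, 3}) be the placements that put key i in its forbidden hook. Any j of these fix j positions, leaving (5−j)! ways to fill the rest, and there are C(3,j) ways to pick which j.
By inclusion–exclusion, the number of valid placements is Σ_{j=0}^{3} (−1)^j C(3,j)·(5−j)!.
Computing: 120 − 72 + 18 − 2 = 64.

64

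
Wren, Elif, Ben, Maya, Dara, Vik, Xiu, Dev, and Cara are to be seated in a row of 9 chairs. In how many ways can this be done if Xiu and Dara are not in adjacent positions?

Of the 9! = 362880 arrangements, those with Xiu and Dara adjacent number 2 × 8! = 80640 (treat the pair as a block with 2 internal orders).
So 362880 − 80640 = 282240 arrangements keep them apart.

282240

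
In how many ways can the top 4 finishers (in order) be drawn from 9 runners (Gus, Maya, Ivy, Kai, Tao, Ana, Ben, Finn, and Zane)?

This is an ordered selection of 4 from 9: P(9,4).
That gives 9 × 8 × 7 × 6 = 3024.

3024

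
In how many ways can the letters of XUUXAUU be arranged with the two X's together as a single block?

30

Treat the 2 copies of X as a single block. The multiset to arrange is then {XX, A, U, U, U, U}, 6 items in all.
That gives (6)!/(4!) = 30 arrangements.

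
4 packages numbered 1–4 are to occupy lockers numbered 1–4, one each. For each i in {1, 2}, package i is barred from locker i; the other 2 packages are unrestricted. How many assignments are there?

Let Aᵢ (for i ∈ {1, 2}) be the placements that put package i in its forbidden locker. Any j of these fix j positions, leaving (4−j)! ways to fill the rest, and there are C(2,j) ways to pick which j.
By inclusion–exclusion, the number of valid placements is Σ_{j=0}^{2} (−1)^j C(2,j)·(4−j)!.
Computing: 24 − 12 + 2 = 14.

14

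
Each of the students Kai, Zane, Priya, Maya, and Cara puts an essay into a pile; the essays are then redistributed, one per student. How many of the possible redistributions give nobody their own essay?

44

Let Aᵢ be the assignments in which student i gets their own essay. We want the size of the complement of A₁∪…∪A_5.
By inclusion–exclusion this is Σ_{j=0}^{5} (−1)^j C(5,j)·(5−j)!.
Computing: 120 − 120 + 60 − 20 + 5 − 1 = 44.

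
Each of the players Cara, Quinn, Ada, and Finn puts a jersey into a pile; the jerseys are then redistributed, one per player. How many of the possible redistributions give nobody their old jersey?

Count assignments avoiding every fixed point. For any j of the 4 players fixed to their old jersey, the other 4−j can be arranged in (4−j)! ways.
By inclusion–exclusion this is Σ_{j=0}^{4} (−1)^j C(4,j)·(4−j)!.
Computing: 24 − 24 + 12 − 4 + 1 = 9.

9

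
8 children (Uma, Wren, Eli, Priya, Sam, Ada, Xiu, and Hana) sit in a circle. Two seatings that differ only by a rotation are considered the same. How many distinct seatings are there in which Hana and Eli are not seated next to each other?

All circular seatings of 8 people number (7)! = 5040.
Seatings with Hana beside Eli: treat them as a block with 2 internal orders, giving 2 × (6)! = 1440.
Subtracting, 5040 − 1440 = 3600.

3600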